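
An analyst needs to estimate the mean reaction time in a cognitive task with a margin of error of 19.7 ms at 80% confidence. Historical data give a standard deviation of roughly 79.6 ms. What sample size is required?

27

For a mean, the margin of error is E = z·σ/√n, so n = (zσ/E)².
At 80% confidence, z = 1.282.
n = (1.282 × 79.6 / 19.7)² = 26.83
Round up: n = 27.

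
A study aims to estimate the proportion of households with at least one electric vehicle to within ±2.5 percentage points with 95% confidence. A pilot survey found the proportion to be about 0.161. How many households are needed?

831

For a proportion with margin E = 0.025 at 95% confidence, z = 1.960.
n = p̂(1−p̂)(z/E)² = 0.161 × 0.839 × (1.960/0.025)² = 830.27
Round up: n = 831.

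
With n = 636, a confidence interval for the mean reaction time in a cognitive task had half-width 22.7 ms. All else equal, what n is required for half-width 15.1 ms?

1438

Margin of error scales as 1/√n, so n₂ = n₁·(E₁/E₂)².
n₂ = 636 × (22.7/15.1)² = 636 × 2.26 = 1437.36
Round up: n₂ = 1438.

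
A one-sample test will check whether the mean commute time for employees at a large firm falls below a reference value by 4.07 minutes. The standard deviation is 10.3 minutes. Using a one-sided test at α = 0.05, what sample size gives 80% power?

n = 40

For a one-sample z-test, n = ((z_α + z_β)·σ/δ)².
z_α = 1.645 (one-sided α = 0.05); z_β = 0.842 (power 80% → β = 0.2).
n = (2.487 × 10.3 / 4.07)² = 39.61
Round up: n = 40.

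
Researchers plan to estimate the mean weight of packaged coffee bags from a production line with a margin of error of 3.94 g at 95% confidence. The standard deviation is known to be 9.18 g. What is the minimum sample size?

For a mean, the margin of error is E = z·σ/√n, so n = (zσ/E)².
At 95% confidence, z = 1.960.
n = (1.960 × 9.18 / 3.94)² = 20.85
Round up: n = 21.

n = 21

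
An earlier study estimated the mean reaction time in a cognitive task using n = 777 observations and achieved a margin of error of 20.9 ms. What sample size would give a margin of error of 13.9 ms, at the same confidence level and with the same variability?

1757

Margin of error scales as 1/√n, so n₂ = n₁·(E₁/E₂)².
n₂ = 777 × (20.9/13.9)² = 777 × 2.261 = 1756.80
Round up: n₂ = 1757.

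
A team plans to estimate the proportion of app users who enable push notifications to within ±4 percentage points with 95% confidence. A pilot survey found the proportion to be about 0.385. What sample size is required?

569

For a proportion with margin E = 0.04 at 95% confidence, z = 1.960.
n = p̂(1−p̂)(z/E)² = 0.385 × 0.615 × (1.960/0.04)² = 568.50
Round up: n = 569.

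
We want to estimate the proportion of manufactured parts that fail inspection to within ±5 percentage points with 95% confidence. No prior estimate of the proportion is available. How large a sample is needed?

For a proportion with margin E = 0.05 at 95% confidence, z = 1.960.
With no prior estimate, use p = 0.5, which maximizes p(1−p) at 0.25.
n = 0.25 × (z/E)² = 0.25 × (1.960/0.05)² = 384.16
Round up: n = 385.

385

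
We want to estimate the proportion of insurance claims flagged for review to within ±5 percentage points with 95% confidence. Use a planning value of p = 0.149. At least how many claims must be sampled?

For a proportion with margin E = 0.05 at 95% confidence, z = 1.960.
n = p̂(1−p̂)(z/E)² = 0.149 × 0.851 × (1.960/0.05)² = 194.84
Round up: n = 195.

195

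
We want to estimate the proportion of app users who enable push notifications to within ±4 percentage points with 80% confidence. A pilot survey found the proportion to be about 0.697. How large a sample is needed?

For a proportion with margin E = 0.04 at 80% confidence, z = 1.282.
n = p̂(1−p̂)(z/E)² = 0.697 × 0.303 × (1.282/0.04)² = 216.94
Round up: n = 217.

217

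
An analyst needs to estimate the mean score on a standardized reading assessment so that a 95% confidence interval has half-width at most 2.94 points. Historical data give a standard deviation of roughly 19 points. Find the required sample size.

n = 161

For a mean, the margin of error is E = z·σ/√n, so n = (zσ/E)².
At 95% confidence, z = 1.960.
n = (1.960 × 19 / 2.94)² = 160.44
Round up: n = 161.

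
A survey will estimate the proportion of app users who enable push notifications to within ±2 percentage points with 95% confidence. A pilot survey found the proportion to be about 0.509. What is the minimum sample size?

For a proportion with margin E = 0.02 at 95% confidence, z = 1.960.
n = p̂(1−p̂)(z/E)² = 0.509 × 0.491 × (1.960/0.02)² = 2400.22
Round up: n = 2401.

2401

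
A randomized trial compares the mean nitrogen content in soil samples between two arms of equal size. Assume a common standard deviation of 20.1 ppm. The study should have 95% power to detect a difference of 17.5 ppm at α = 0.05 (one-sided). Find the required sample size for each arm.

For two equal groups, n per group = 2·((z_α + z_β)·σ/δ)².
z_α = 1.645; z_β = 1.645 (power 95%).
n = 2 × (3.290 × 20.1 / 17.5)² = 2 × 14.28 = 28.56
Round up: n = 29 per group.

29 per group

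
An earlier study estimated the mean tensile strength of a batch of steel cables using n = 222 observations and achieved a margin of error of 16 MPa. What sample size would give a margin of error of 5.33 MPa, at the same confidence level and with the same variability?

2001

Margin of error scales as 1/√n, so n₂ = n₁·(E₁/E₂)².
n₂ = 222 × (16/5.33)² = 222 × 9.011 = 2000.44
Round up: n₂ = 2001.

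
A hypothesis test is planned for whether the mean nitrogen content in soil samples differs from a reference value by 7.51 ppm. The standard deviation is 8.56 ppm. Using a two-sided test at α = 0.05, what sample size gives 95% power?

For a one-sample z-test, n = ((z_{α/2} + z_β)·σ/δ)².
z_{α/2} = 1.960 (two-sided α = 0.05); z_β = 1.645 (power 95% → β = 0.05).
n = (3.605 × 8.56 / 7.51)² = 16.88
Round up: n = 17.

17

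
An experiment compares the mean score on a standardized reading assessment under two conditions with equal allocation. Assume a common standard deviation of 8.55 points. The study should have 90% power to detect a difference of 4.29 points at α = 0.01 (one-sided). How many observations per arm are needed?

104 per group

For two equal groups, n per group = 2·((z_α + z_β)·σ/δ)².
z_α = 2.326; z_β = 1.282 (power 90%).
n = 2 × (3.608 × 8.55 / 4.29)² = 2 × 51.71 = 103.42
Round up: n = 104 per group.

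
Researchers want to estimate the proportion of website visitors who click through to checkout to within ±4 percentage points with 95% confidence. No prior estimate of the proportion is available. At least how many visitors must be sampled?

601

For a proportion with margin E = 0.04 at 95% confidence, z = 1.960.
With no prior estimate, use p = 0.5, which maximizes p(1−p) at 0.25.
n = 0.25 × (z/E)² = 0.25 × (1.960/0.04)² = 600.25
Round up: n = 601.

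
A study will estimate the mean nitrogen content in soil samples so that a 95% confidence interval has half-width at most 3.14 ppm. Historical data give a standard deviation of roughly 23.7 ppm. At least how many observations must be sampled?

219

For a mean, the margin of error is E = z·σ/√n, so n = (zσ/E)².
At 95% confidence, z = 1.960.
n = (1.960 × 23.7 / 3.14)² = 218.85
Round up: n = 219.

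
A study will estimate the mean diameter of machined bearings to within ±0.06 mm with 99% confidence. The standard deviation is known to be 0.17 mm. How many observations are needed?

54

For a mean, the margin of error is E = z·σ/√n, so n = (zσ/E)².
At 99% confidence, z = 2.576.
n = (2.576 × 0.17 / 0.06)² = 53.27
Round up: n = 54.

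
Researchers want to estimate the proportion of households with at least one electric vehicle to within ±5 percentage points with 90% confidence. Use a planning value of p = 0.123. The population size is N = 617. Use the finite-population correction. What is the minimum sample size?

For a proportion with margin E = 0.05 at 90% confidence, z = 1.645.
n = p̂(1−p̂)(z/E)² = 0.123 × 0.877 × (1.645/0.05)² = 116.76 — call this n₀.
Finite-population correction with N = 617: n = n₀ / (1 + (n₀−1)/N) = 116.76 / 1.188 = 98.28
Round up: n = 99.

99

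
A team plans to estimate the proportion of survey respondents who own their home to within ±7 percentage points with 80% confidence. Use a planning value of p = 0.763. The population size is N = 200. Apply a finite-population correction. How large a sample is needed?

n = 47

For a proportion with margin E = 0.07 at 80% confidence, z = 1.282.
n = p̂(1−p̂)(z/E)² = 0.763 × 0.237 × (1.282/0.07)² = 60.65 — call this n₀.
Finite-population correction with N = 200: n = n₀ / (1 + (n₀−1)/N) = 60.65 / 1.298 = 46.73
Round up: n = 47.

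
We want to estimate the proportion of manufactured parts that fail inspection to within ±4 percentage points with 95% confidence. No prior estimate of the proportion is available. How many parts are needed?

For a proportion with margin E = 0.04 at 95% confidence, z = 1.960.
With no prior estimate, use p = 0.5, which maximizes p(1−p) at 0.25.
n = 0.25 × (z/E)² = 0.25 × (1.960/0.04)² = 600.25
Round up: n = 601.

n = 601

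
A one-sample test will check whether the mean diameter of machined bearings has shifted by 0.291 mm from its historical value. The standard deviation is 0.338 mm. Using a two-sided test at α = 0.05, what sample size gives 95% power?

n = 18

For a one-sample z-test, n = ((z_{α/2} + z_β)·σ/δ)².
z_{α/2} = 1.960 (two-sided α = 0.05); z_β = 1.645 (power 95% → β = 0.05).
n = (3.605 × 0.338 / 0.291)² = 17.53
Round up: n = 18.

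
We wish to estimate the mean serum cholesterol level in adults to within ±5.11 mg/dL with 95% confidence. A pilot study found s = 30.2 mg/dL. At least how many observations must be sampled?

135

For a mean, the margin of error is E = z·σ/√n, so n = (zσ/E)².
At 95% confidence, z = 1.960.
n = (1.960 × 30.2 / 5.11)² = 134.18
Round up: n = 135.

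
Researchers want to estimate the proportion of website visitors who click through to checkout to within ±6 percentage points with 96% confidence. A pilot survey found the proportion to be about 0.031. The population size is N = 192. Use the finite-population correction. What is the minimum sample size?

30

For a proportion with margin E = 0.06 at 96% confidence, z = 2.054.
n = p̂(1−p̂)(z/E)² = 0.031 × 0.969 × (2.054/0.06)² = 35.20 — call this n₀.
Finite-population correction with N = 192: n = n₀ / (1 + (n₀−1)/N) = 35.20 / 1.178 = 29.88
Round up: n = 30.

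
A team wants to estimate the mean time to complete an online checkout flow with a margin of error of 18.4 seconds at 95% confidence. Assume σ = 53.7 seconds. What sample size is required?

33

For a mean, the margin of error is E = z·σ/√n, so n = (zσ/E)².
At 95% confidence, z = 1.960.
n = (1.960 × 53.7 / 18.4)² = 32.72
Round up: n = 33.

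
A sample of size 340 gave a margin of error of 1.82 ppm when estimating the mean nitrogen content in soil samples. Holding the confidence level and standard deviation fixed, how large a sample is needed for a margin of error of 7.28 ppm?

22

Margin of error scales as 1/√n, so n₂ = n₁·(E₁/E₂)².
n₂ = 340 × (1.82/7.28)² = 340 × 0.0625 = 21.25
Round up: n₂ = 22.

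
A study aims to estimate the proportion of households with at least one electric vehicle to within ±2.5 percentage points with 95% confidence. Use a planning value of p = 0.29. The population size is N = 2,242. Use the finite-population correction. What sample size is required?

810

For a proportion with margin E = 0.025 at 95% confidence, z = 1.960.
n = p̂(1−p̂)(z/E)² = 0.29 × 0.71 × (1.960/0.025)² = 1265.58 — call this n₀.
Finite-population correction with N = 2,242: n = n₀ / (1 + (n₀−1)/N) = 1265.58 / 1.564 = 809.19
Round up: n = 810.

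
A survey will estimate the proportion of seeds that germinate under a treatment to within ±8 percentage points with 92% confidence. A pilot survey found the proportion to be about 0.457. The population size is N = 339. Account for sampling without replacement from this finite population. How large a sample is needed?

89

For a proportion with margin E = 0.08 at 92% confidence, z = 1.751.
n = p̂(1−p̂)(z/E)² = 0.457 × 0.543 × (1.751/0.08)² = 118.88 — call this n₀.
Finite-population correction with N = 339: n = n₀ / (1 + (n₀−1)/N) = 118.88 / 1.348 = 88.19
Round up: n = 89.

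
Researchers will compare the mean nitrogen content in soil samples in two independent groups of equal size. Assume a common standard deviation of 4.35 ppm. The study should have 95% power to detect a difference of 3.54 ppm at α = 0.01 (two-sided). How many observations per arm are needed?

54 per group

For two equal groups, n per group = 2·((z_{α/2} + z_β)·σ/δ)².
z_{α/2} = 2.576; z_β = 1.645 (power 95%).
n = 2 × (4.221 × 4.35 / 3.54)² = 2 × 26.90 = 53.80
Round up: n = 54 per group.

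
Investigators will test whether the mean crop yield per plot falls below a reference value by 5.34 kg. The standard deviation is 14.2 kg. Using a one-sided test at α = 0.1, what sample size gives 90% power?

n = 47

For a one-sample z-test, n = ((z_α + z_β)·σ/δ)².
z_α = 1.282 (one-sided α = 0.1); z_β = 1.282 (power 90% → β = 0.1).
n = (2.564 × 14.2 / 5.34)² = 46.49
Round up: n = 47.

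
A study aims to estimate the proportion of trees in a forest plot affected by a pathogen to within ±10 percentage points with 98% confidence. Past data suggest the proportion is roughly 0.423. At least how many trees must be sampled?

n = 133

For a proportion with margin E = 0.1 at 98% confidence, z = 2.326.
n = p̂(1−p̂)(z/E)² = 0.423 × 0.577 × (2.326/0.1)² = 132.05
Round up: n = 133.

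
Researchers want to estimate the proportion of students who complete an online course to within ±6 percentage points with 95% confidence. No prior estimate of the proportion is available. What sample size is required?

267

For a proportion with margin E = 0.06 at 95% confidence, z = 1.960.
With no prior estimate, use p = 0.5, which maximizes p(1−p) at 0.25.
n = 0.25 × (z/E)² = 0.25 × (1.960/0.06)² = 266.78
Round up: n = 267.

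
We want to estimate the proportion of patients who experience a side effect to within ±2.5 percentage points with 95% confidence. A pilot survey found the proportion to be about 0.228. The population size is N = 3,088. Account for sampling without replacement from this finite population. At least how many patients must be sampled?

802

For a proportion with margin E = 0.025 at 95% confidence, z = 1.960.
n = p̂(1−p̂)(z/E)² = 0.228 × 0.772 × (1.960/0.025)² = 1081.89 — call this n₀.
Finite-population correction with N = 3,088: n = n₀ / (1 + (n₀−1)/N) = 1081.89 / 1.35 = 801.40
Round up: n = 802.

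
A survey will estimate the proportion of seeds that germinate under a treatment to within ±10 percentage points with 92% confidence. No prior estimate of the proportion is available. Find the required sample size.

77

For a proportion with margin E = 0.1 at 92% confidence, z = 1.751.
With no prior estimate, use p = 0.5, which maximizes p(1−p) at 0.25.
n = 0.25 × (z/E)² = 0.25 × (1.751/0.1)² = 76.65
Round up: n = 77.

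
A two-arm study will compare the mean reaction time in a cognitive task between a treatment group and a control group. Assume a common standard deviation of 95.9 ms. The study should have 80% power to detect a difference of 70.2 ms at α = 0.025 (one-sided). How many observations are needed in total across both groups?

60 total

For two equal groups, n per group = 2·((z_α + z_β)·σ/δ)².
z_α = 1.960; z_β = 0.842 (power 80%).
n = 2 × (2.802 × 95.9 / 70.2)² = 2 × 14.65 = 29.30
Round up: n = 30 per group.
Total across both groups: 2 × 30 = 60.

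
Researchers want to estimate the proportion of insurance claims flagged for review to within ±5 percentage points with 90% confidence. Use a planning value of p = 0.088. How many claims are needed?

87

For a proportion with margin E = 0.05 at 90% confidence, z = 1.645.
n = p̂(1−p̂)(z/E)² = 0.088 × 0.912 × (1.645/0.05)² = 86.87
Round up: n = 87.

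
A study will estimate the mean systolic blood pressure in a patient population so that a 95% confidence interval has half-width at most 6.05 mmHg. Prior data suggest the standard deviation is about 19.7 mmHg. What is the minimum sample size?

For a mean, the margin of error is E = z·σ/√n, so n = (zσ/E)².
At 95% confidence, z = 1.960.
n = (1.960 × 19.7 / 6.05)² = 40.73
Round up: n = 41.

41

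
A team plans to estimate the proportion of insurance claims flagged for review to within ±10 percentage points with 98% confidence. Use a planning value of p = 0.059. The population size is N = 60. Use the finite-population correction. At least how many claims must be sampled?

21

For a proportion with margin E = 0.1 at 98% confidence, z = 2.326.
n = p̂(1−p̂)(z/E)² = 0.059 × 0.941 × (2.326/0.1)² = 30.04 — call this n₀.
Finite-population correction with N = 60: n = n₀ / (1 + (n₀−1)/N) = 30.04 / 1.484 = 20.24
Round up: n = 21.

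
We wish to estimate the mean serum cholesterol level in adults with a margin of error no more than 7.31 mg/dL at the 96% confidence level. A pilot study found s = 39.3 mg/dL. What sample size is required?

For a mean, the margin of error is E = z·σ/√n, so n = (zσ/E)².
At 96% confidence, z = 2.054.
n = (2.054 × 39.3 / 7.31)² = 121.94
Round up: n = 122.

n = 122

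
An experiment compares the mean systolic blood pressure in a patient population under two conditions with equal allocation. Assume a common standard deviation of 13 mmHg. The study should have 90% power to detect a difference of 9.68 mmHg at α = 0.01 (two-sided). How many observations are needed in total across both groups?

For two equal groups, n per group = 2·((z_{α/2} + z_β)·σ/δ)².
z_{α/2} = 2.576; z_β = 1.282 (power 90%).
n = 2 × (3.858 × 13 / 9.68)² = 2 × 26.84 = 53.68
Round up: n = 54 per group.
Total across both groups: 2 × 54 = 108.

108 total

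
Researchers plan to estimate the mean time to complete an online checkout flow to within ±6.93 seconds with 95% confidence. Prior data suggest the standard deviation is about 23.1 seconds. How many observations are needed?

43

For a mean, the margin of error is E = z·σ/√n, so n = (zσ/E)².
At 95% confidence, z = 1.960.
n = (1.960 × 23.1 / 6.93)² = 42.68
Round up: n = 43.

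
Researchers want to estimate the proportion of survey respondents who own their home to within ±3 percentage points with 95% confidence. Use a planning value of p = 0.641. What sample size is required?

For a proportion with margin E = 0.03 at 95% confidence, z = 1.960.
n = p̂(1−p̂)(z/E)² = 0.641 × 0.359 × (1.960/0.03)² = 982.25
Round up: n = 983.

983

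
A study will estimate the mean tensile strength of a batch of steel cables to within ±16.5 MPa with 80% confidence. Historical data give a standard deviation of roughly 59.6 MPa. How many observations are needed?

22

For a mean, the margin of error is E = z·σ/√n, so n = (zσ/E)².
At 80% confidence, z = 1.282.
n = (1.282 × 59.6 / 16.5)² = 21.44
Round up: n = 22.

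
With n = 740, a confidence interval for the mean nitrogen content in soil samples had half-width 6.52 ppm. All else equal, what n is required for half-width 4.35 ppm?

Margin of error scales as 1/√n, so n₂ = n₁·(E₁/E₂)².
n₂ = 740 × (6.52/4.35)² = 740 × 2.247 = 1662.78
Round up: n₂ = 1663.

1663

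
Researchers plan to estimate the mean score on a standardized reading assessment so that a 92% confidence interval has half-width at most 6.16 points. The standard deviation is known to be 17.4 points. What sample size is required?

n = 25

For a mean, the margin of error is E = z·σ/√n, so n = (zσ/E)².
At 92% confidence, z = 1.751.
n = (1.751 × 17.4 / 6.16)² = 24.46
Round up: n = 25.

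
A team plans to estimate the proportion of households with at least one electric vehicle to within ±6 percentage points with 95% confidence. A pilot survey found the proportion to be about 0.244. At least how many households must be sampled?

197

For a proportion with margin E = 0.06 at 95% confidence, z = 1.960.
n = p̂(1−p̂)(z/E)² = 0.244 × 0.756 × (1.960/0.06)² = 196.84
Round up: n = 197.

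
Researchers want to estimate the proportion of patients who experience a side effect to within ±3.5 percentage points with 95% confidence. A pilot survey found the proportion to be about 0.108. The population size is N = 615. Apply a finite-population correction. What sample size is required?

For a proportion with margin E = 0.035 at 95% confidence, z = 1.960.
n = p̂(1−p̂)(z/E)² = 0.108 × 0.892 × (1.960/0.035)² = 302.11 — call this n₀.
Finite-population correction with N = 615: n = n₀ / (1 + (n₀−1)/N) = 302.11 / 1.49 = 202.76
Round up: n = 203.

203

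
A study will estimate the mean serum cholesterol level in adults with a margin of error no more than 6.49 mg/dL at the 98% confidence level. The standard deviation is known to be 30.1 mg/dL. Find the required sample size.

For a mean, the margin of error is E = z·σ/√n, so n = (zσ/E)².
At 98% confidence, z = 2.326.
n = (2.326 × 30.1 / 6.49)² = 116.38
Round up: n = 117.

117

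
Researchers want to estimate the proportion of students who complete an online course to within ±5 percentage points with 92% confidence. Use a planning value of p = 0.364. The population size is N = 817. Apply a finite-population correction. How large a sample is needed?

For a proportion with margin E = 0.05 at 92% confidence, z = 1.751.
n = p̂(1−p̂)(z/E)² = 0.364 × 0.636 × (1.751/0.05)² = 283.92 — call this n₀.
Finite-population correction with N = 817: n = n₀ / (1 + (n₀−1)/N) = 283.92 / 1.346 = 210.94
Round up: n = 211.

211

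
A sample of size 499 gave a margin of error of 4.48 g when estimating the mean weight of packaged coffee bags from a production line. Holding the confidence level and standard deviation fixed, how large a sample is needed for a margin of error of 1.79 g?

Margin of error scales as 1/√n, so n₂ = n₁·(E₁/E₂)².
n₂ = 499 × (4.48/1.79)² = 499 × 6.264 = 3125.74
Round up: n₂ = 3126.

3126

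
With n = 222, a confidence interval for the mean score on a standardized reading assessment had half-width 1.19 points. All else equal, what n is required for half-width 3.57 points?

Margin of error scales as 1/√n, so n₂ = n₁·(E₁/E₂)².
n₂ = 222 × (1.19/3.57)² = 222 × 0.1111 = 24.66
Round up: n₂ = 25.

n = 25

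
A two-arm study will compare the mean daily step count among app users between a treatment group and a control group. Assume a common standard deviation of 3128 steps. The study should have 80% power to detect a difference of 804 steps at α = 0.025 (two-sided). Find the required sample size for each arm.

288 per group

For two equal groups, n per group = 2·((z_{α/2} + z_β)·σ/δ)².
z_{α/2} = 2.241; z_β = 0.842 (power 80%).
n = 2 × (3.083 × 3128 / 804)² = 2 × 143.87 = 287.74
Round up: n = 288 per group.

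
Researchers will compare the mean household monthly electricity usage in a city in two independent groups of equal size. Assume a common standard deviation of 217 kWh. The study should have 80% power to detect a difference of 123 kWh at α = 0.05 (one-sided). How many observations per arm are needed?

For two equal groups, n per group = 2·((z_α + z_β)·σ/δ)².
z_α = 1.645; z_β = 0.842 (power 80%).
n = 2 × (2.487 × 217 / 123)² = 2 × 19.25 = 38.50
Round up: n = 39 per group.

39 per group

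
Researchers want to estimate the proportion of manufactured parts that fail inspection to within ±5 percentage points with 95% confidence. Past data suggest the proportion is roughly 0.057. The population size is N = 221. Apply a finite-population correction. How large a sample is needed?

n = 61

For a proportion with margin E = 0.05 at 95% confidence, z = 1.960.
n = p̂(1−p̂)(z/E)² = 0.057 × 0.943 × (1.960/0.05)² = 82.60 — call this n₀.
Finite-population correction with N = 221: n = n₀ / (1 + (n₀−1)/N) = 82.60 / 1.369 = 60.34
Round up: n = 61.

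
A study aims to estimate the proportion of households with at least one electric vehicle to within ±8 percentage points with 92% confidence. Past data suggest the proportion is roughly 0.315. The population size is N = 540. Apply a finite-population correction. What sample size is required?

87

For a proportion with margin E = 0.08 at 92% confidence, z = 1.751.
n = p̂(1−p̂)(z/E)² = 0.315 × 0.685 × (1.751/0.08)² = 103.37 — call this n₀.
Finite-population correction with N = 540: n = n₀ / (1 + (n₀−1)/N) = 103.37 / 1.19 = 86.87
Round up: n = 87.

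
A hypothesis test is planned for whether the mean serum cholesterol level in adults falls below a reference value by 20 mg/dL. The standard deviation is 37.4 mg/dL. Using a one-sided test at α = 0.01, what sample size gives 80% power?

36

For a one-sample z-test, n = ((z_α + z_β)·σ/δ)².
z_α = 2.326 (one-sided α = 0.01); z_β = 0.842 (power 80% → β = 0.2).
n = (3.168 × 37.4 / 20)² = 35.10
Round up: n = 36.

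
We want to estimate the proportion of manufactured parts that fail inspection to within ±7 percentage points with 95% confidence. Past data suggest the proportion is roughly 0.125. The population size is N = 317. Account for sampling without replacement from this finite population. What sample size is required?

For a proportion with margin E = 0.07 at 95% confidence, z = 1.960.
n = p̂(1−p̂)(z/E)² = 0.125 × 0.875 × (1.960/0.07)² = 85.75 — call this n₀.
Finite-population correction with N = 317: n = n₀ / (1 + (n₀−1)/N) = 85.75 / 1.267 = 67.68
Round up: n = 68.

68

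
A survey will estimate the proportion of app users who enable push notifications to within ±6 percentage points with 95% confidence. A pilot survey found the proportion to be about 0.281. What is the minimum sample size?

For a proportion with margin E = 0.06 at 95% confidence, z = 1.960.
n = p̂(1−p̂)(z/E)² = 0.281 × 0.719 × (1.960/0.06)² = 215.60
Round up: n = 216.

n = 216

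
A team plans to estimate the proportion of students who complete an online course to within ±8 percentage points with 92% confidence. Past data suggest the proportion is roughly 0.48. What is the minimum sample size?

n = 120

For a proportion with margin E = 0.08 at 92% confidence, z = 1.751.
n = p̂(1−p̂)(z/E)² = 0.48 × 0.52 × (1.751/0.08)² = 119.57
Round up: n = 120.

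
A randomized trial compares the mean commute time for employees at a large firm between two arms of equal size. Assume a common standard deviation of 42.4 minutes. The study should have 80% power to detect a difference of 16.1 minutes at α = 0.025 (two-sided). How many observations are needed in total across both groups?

264 total

For two equal groups, n per group = 2·((z_{α/2} + z_β)·σ/δ)².
z_{α/2} = 2.241; z_β = 0.842 (power 80%).
n = 2 × (3.083 × 42.4 / 16.1)² = 2 × 65.92 = 131.84
Round up: n = 132 per group.
Total across both groups: 2 × 132 = 264.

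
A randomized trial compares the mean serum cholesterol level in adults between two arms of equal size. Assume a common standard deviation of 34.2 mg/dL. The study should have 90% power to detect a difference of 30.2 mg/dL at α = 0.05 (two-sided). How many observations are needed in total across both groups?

For two equal groups, n per group = 2·((z_{α/2} + z_β)·σ/δ)².
z_{α/2} = 1.960; z_β = 1.282 (power 90%).
n = 2 × (3.242 × 34.2 / 30.2)² = 2 × 13.48 = 26.96
Round up: n = 27 per group.
Total across both groups: 2 × 27 = 54.

54 total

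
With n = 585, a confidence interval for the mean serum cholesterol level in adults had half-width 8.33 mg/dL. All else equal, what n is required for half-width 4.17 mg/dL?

2335

Margin of error scales as 1/√n, so n₂ = n₁·(E₁/E₂)².
n₂ = 585 × (8.33/4.17)² = 585 × 3.99 = 2334.15
Round up: n₂ = 2335.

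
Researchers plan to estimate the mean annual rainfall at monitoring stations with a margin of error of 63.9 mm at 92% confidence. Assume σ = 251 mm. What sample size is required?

For a mean, the margin of error is E = z·σ/√n, so n = (zσ/E)².
At 92% confidence, z = 1.751.
n = (1.751 × 251 / 63.9)² = 47.31
Round up: n = 48.

n = 48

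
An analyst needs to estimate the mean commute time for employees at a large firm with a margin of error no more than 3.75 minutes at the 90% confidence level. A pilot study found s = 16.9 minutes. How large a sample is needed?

55

For a mean, the margin of error is E = z·σ/√n, so n = (zσ/E)².
At 90% confidence, z = 1.645.
n = (1.645 × 16.9 / 3.75)² = 54.96
Round up: n = 55.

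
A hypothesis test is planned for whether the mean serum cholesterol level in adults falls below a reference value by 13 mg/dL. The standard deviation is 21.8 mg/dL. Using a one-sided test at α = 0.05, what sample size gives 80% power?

18

For a one-sample z-test, n = ((z_α + z_β)·σ/δ)².
z_α = 1.645 (one-sided α = 0.05); z_β = 0.842 (power 80% → β = 0.2).
n = (2.487 × 21.8 / 13)² = 17.39
Round up: n = 18.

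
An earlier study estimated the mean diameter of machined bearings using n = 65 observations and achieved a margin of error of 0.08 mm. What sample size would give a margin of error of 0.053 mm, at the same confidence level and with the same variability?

149

Margin of error scales as 1/√n, so n₂ = n₁·(E₁/E₂)².
n₂ = 65 × (0.08/0.053)² = 65 × 2.278 = 148.07
Round up: n₂ = 149.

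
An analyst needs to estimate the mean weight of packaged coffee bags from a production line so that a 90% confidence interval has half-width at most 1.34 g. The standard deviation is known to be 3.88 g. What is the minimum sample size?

23

For a mean, the margin of error is E = z·σ/√n, so n = (zσ/E)².
At 90% confidence, z = 1.645.
n = (1.645 × 3.88 / 1.34)² = 22.69
Round up: n = 23.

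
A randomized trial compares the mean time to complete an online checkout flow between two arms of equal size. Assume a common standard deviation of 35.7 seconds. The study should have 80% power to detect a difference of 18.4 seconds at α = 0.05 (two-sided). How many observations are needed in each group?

60 per group

For two equal groups, n per group = 2·((z_{α/2} + z_β)·σ/δ)².
z_{α/2} = 1.960; z_β = 0.842 (power 80%).
n = 2 × (2.802 × 35.7 / 18.4)² = 2 × 29.56 = 59.12
Round up: n = 60 per group.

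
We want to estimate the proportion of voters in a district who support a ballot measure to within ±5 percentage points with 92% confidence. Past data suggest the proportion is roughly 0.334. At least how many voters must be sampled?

For a proportion with margin E = 0.05 at 92% confidence, z = 1.751.
n = p̂(1−p̂)(z/E)² = 0.334 × 0.666 × (1.751/0.05)² = 272.81
Round up: n = 273.

273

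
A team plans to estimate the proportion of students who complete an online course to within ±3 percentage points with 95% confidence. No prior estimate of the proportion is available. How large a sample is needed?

For a proportion with margin E = 0.03 at 95% confidence, z = 1.960.
With no prior estimate, use p = 0.5, which maximizes p(1−p) at 0.25.
n = 0.25 × (z/E)² = 0.25 × (1.960/0.03)² = 1067.11
Round up: n = 1068.

n = 1068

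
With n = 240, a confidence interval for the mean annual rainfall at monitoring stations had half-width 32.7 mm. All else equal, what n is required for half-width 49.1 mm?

Margin of error scales as 1/√n, so n₂ = n₁·(E₁/E₂)².
n₂ = 240 × (32.7/49.1)² = 240 × 0.4435 = 106.44
Round up: n₂ = 107.

n = 107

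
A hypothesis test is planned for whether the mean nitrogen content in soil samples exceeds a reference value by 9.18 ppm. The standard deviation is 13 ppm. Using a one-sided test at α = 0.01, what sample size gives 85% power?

23

For a one-sample z-test, n = ((z_α + z_β)·σ/δ)².
z_α = 2.326 (one-sided α = 0.01); z_β = 1.036 (power 85% → β = 0.15).
n = (3.362 × 13 / 9.18)² = 22.67
Round up: n = 23.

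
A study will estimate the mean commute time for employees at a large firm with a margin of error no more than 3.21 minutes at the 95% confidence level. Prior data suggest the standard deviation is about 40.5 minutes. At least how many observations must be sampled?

612

For a mean, the margin of error is E = z·σ/√n, so n = (zσ/E)².
At 95% confidence, z = 1.960.
n = (1.960 × 40.5 / 3.21)² = 611.52
Round up: n = 612.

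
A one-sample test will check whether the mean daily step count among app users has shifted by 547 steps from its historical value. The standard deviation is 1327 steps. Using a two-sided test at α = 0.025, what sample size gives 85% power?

64

For a one-sample z-test, n = ((z_{α/2} + z_β)·σ/δ)².
z_{α/2} = 2.241 (two-sided α = 0.025); z_β = 1.036 (power 85% → β = 0.15).
n = (3.277 × 1327 / 547)² = 63.20
Round up: n = 64.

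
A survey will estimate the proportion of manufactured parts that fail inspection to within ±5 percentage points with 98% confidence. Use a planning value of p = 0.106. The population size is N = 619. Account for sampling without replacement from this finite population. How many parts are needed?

155

For a proportion with margin E = 0.05 at 98% confidence, z = 2.326.
n = p̂(1−p̂)(z/E)² = 0.106 × 0.894 × (2.326/0.05)² = 205.08 — call this n₀.
Finite-population correction with N = 619: n = n₀ / (1 + (n₀−1)/N) = 205.08 / 1.33 = 154.20
Round up: n = 155.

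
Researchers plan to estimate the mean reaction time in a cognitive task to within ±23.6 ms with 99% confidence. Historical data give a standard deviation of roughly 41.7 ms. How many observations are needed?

For a mean, the margin of error is E = z·σ/√n, so n = (zσ/E)².
At 99% confidence, z = 2.576.
n = (2.576 × 41.7 / 23.6)² = 20.72
Round up: n = 21.

21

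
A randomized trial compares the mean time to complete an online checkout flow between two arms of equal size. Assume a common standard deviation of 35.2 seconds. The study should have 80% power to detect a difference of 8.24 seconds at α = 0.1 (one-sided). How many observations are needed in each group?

165 per group

For two equal groups, n per group = 2·((z_α + z_β)·σ/δ)².
z_α = 1.282; z_β = 0.842 (power 80%).
n = 2 × (2.124 × 35.2 / 8.24)² = 2 × 82.33 = 164.66
Round up: n = 165 per group.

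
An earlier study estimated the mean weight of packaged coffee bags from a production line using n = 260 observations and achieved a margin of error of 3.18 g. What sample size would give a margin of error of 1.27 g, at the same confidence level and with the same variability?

1631

Margin of error scales as 1/√n, so n₂ = n₁·(E₁/E₂)².
n₂ = 260 × (3.18/1.27)² = 260 × 6.27 = 1630.20
Round up: n₂ = 1631.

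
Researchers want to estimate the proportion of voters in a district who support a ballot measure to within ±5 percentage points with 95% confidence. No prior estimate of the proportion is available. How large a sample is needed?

385

For a proportion with margin E = 0.05 at 95% confidence, z = 1.960.
With no prior estimate, use p = 0.5, which maximizes p(1−p) at 0.25.
n = 0.25 × (z/E)² = 0.25 × (1.960/0.05)² = 384.16
Round up: n = 385.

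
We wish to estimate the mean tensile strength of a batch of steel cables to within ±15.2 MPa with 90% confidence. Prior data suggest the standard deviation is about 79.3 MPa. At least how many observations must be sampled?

For a mean, the margin of error is E = z·σ/√n, so n = (zσ/E)².
At 90% confidence, z = 1.645.
n = (1.645 × 79.3 / 15.2)² = 73.65
Round up: n = 74.

74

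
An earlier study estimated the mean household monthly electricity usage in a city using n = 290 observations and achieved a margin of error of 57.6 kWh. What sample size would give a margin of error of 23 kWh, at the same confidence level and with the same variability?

1819

Margin of error scales as 1/√n, so n₂ = n₁·(E₁/E₂)².
n₂ = 290 × (57.6/23)² = 290 × 6.272 = 1818.88
Round up: n₂ = 1819.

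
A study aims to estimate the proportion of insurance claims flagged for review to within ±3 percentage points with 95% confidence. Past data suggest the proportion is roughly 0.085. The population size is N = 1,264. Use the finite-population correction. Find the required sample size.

For a proportion with margin E = 0.03 at 95% confidence, z = 1.960.
n = p̂(1−p̂)(z/E)² = 0.085 × 0.915 × (1.960/0.03)² = 331.98 — call this n₀.
Finite-population correction with N = 1,264: n = n₀ / (1 + (n₀−1)/N) = 331.98 / 1.262 = 263.06
Round up: n = 264.

264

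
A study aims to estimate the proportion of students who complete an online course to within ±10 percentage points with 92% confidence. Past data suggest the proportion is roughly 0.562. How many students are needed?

76

For a proportion with margin E = 0.1 at 92% confidence, z = 1.751.
n = p̂(1−p̂)(z/E)² = 0.562 × 0.438 × (1.751/0.1)² = 75.47
Round up: n = 76.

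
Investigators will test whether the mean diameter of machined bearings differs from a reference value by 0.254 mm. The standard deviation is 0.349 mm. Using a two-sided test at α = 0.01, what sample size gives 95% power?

34

For a one-sample z-test, n = ((z_{α/2} + z_β)·σ/δ)².
z_{α/2} = 2.576 (two-sided α = 0.01); z_β = 1.645 (power 95% → β = 0.05).
n = (4.221 × 0.349 / 0.254)² = 33.64
Round up: n = 34.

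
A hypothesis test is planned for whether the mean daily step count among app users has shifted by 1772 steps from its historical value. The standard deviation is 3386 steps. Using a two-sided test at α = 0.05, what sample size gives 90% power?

For a one-sample z-test, n = ((z_{α/2} + z_β)·σ/δ)².
z_{α/2} = 1.960 (two-sided α = 0.05); z_β = 1.282 (power 90% → β = 0.1).
n = (3.242 × 3386 / 1772)² = 38.38
Round up: n = 39.

39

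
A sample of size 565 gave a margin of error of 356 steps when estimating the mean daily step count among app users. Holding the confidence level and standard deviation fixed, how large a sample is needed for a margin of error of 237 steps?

Margin of error scales as 1/√n, so n₂ = n₁·(E₁/E₂)².
n₂ = 565 × (356/237)² = 565 × 2.256 = 1274.64
Round up: n₂ = 1275.

1275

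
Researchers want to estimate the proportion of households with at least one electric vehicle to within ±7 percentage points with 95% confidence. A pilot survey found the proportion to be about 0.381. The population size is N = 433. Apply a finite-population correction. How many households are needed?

130

For a proportion with margin E = 0.07 at 95% confidence, z = 1.960.
n = p̂(1−p̂)(z/E)² = 0.381 × 0.619 × (1.960/0.07)² = 184.90 — call this n₀.
Finite-population correction with N = 433: n = n₀ / (1 + (n₀−1)/N) = 184.90 / 1.425 = 129.75
Round up: n = 130.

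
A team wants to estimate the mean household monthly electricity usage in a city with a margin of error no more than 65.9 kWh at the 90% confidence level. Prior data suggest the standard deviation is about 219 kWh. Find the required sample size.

n = 30

For a mean, the margin of error is E = z·σ/√n, so n = (zσ/E)².
At 90% confidence, z = 1.645.
n = (1.645 × 219 / 65.9)² = 29.88
Round up: n = 30.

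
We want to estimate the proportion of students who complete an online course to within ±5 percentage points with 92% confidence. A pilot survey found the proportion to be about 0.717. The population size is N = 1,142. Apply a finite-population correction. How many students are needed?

n = 205

For a proportion with margin E = 0.05 at 92% confidence, z = 1.751.
n = p̂(1−p̂)(z/E)² = 0.717 × 0.283 × (1.751/0.05)² = 248.85 — call this n₀.
Finite-population correction with N = 1,142: n = n₀ / (1 + (n₀−1)/N) = 248.85 / 1.217 = 204.48
Round up: n = 205.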